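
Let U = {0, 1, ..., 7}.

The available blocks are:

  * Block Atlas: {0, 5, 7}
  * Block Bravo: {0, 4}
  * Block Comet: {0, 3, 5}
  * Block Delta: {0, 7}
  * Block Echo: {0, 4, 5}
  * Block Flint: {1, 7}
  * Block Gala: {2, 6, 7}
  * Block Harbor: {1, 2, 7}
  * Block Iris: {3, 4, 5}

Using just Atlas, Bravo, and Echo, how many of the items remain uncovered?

4

Union of Atlas, Bravo, Echo = {0, 4, 5, 7}.
Not covered: 1, 2, 3, 6 — 4 items.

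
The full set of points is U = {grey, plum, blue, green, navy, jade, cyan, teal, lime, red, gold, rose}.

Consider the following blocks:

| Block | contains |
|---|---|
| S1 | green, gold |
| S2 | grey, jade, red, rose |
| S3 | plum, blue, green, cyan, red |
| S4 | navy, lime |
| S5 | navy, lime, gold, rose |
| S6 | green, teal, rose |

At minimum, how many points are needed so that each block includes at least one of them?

3

Take H = {green, navy, jade}. Each listed block contains at least one of these, so H is a hitting set of size 3.
The blocks S1, S2, S4 are pairwise disjoint, so any hitting set needs a separate point for each — at least 3. Hence 3 is optimal.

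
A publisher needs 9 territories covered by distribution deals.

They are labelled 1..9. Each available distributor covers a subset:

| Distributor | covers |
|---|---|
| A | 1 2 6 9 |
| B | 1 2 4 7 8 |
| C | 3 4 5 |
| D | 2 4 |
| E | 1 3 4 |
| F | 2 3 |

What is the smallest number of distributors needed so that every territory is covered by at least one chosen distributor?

A and B and C together: A ∪ B ∪ C = {1, 2, 3, 4, 5, 6, 7, 8, 9} — every territory is covered.
Only C contains 5, so C is forced; the remaining 6 territories need at least 2 more distributors (each remaining distributor adds at most 4) — so at least 3 distributors are needed, and 3 is optimal.

3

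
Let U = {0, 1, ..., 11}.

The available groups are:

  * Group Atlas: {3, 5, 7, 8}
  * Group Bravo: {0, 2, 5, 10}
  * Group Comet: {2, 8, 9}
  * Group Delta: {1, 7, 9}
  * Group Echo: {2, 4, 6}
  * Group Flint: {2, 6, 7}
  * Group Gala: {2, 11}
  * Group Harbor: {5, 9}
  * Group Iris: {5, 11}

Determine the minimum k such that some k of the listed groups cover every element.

5

Take {Atlas, Bravo, Delta, Echo, Iris}. Their union is {0, 1, 2, 3, 4, 5, 6, 7, 8, 9, 10, 11}, which is all 12 elements.
No 4 of the 9 groups cover everything (all 126 combinations miss at least one element), so 5 is optimal.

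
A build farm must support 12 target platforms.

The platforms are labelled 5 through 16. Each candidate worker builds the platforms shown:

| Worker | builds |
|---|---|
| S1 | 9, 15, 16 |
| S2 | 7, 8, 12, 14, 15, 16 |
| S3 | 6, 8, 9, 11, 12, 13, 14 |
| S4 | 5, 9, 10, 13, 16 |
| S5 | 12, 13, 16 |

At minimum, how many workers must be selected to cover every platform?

Take {S2, S3, S4}. Their union is {5, 6, 7, 8, 9, 10, 11, 12, 13, 14, 15, 16}, which is all 12 platforms.
Only S4 contains 5, so S4 is forced; the remaining 7 platforms need at least 2 more workers (each remaining worker adds at most 5) — so at least 3 workers are needed, and 3 is optimal.

3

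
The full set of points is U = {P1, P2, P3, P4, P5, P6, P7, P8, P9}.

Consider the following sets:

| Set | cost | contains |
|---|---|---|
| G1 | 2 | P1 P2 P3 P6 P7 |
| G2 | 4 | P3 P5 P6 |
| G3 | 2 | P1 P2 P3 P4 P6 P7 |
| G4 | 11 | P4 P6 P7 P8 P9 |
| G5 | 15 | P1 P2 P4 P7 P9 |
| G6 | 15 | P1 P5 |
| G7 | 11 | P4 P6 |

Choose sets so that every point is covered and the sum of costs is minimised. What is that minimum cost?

G1, G2, G4 together cover every point (G1 ∪ G2 ∪ G4 = {P1, P2, P3, P4, P5, P6, P7, P8, P9}); total cost 2 + 4 + 11 = 17.
No covering selection has total cost below 17.

17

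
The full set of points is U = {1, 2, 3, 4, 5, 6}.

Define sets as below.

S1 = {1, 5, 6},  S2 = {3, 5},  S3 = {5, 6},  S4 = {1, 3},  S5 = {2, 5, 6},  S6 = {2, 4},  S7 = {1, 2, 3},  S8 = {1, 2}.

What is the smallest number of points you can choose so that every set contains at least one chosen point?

3

H = {1, 2, 5} meets every set (each contains at least one member of H), and |H| = 3.
The sets S3, S4, S6 are pairwise disjoint, so any hitting set needs a separate point for each — at least 3. Hence 3 is optimal.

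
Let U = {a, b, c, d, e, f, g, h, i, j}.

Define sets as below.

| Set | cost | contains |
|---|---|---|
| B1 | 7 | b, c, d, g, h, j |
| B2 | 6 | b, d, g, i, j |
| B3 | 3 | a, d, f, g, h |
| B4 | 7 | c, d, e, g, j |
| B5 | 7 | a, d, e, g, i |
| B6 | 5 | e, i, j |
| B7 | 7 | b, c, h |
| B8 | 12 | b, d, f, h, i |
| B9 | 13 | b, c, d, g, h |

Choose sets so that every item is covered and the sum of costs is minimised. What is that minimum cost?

15

B1, B3, B6 together cover every item (B1 ∪ B3 ∪ B6 = {a, b, c, d, e, f, g, h, i, j}); total cost 7 + 3 + 5 = 15.
No covering selection has total cost below 15.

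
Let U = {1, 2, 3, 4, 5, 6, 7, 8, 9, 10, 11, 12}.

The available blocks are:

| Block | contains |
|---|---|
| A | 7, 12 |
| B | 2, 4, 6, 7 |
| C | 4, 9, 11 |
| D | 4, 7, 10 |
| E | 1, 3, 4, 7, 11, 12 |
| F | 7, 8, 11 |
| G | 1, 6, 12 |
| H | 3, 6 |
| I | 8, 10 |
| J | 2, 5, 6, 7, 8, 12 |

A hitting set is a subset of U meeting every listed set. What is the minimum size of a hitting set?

4

The 4 elements {6, 7, 9, 10} hit every block.
The blocks A, C, H, I are pairwise disjoint, so any hitting set needs a separate element for each — at least 4. Hence 4 is optimal.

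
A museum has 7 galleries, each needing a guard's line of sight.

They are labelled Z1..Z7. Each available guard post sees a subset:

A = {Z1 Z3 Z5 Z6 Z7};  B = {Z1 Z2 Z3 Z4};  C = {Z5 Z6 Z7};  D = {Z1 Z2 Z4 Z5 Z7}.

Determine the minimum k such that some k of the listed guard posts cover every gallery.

B and C together: B ∪ C = {Z1, Z2, Z3, Z4, Z5, Z6, Z7} — every gallery is covered.
No single guard post has all 7 galleries (the largest, A, has 5), so 2 is optimal.

2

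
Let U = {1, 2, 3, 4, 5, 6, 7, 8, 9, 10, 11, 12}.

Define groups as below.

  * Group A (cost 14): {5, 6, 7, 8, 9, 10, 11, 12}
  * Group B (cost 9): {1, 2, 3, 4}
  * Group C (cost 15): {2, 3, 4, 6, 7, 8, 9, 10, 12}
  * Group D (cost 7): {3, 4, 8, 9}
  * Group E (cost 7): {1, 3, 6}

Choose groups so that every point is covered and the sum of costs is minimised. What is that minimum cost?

23

A, B together cover every point (A ∪ B = {1, 2, 3, 4, 5, 6, 7, 8, 9, 10, 11, 12}); total cost 14 + 9 = 23.
The greedy pick C, A, E costs 36; no covering selection beats 23.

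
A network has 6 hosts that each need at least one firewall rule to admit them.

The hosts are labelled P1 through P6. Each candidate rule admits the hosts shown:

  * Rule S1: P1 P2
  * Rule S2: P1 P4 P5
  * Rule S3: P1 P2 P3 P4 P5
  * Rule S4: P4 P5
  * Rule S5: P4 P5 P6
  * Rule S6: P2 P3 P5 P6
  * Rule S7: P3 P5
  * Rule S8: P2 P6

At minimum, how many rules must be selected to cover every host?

S3 and S6 together: S3 ∪ S6 = {P1, P2, P3, P4, P5, P6} — every host is covered.
No single rule has all 6 hosts (the largest, S3, has 5), so 2 is optimal.

2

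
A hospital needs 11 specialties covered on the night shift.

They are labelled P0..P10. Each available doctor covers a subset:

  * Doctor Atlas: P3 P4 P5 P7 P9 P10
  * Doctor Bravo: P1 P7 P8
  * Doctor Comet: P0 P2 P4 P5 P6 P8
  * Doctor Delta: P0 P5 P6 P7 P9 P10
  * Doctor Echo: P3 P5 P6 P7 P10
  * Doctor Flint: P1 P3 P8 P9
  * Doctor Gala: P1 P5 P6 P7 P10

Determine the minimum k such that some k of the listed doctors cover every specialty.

Take {Comet, Delta, Flint}. Their union is {P0, P1, P2, P3, P4, P5, P6, P7, P8, P9, P10}, which is all 11 specialties.
Only Comet contains P2, so Comet is forced; the remaining 5 specialties need at least 2 more doctors (each remaining doctor adds at most 4) — so at least 3 doctors are needed, and 3 is optimal.

3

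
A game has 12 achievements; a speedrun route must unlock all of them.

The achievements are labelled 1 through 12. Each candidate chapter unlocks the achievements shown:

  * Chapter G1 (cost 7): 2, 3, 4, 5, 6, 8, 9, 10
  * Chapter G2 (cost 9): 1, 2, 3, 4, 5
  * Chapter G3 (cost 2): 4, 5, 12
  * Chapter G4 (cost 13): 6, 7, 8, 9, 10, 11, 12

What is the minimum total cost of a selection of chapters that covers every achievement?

G2, G4 together cover every achievement (G2 ∪ G4 = {1, 2, 3, 4, 5, 6, 7, 8, 9, 10, 11, 12}); total cost 9 + 13 = 22.
The greedy pick G3, G1, G4, G2 costs 31; no covering selection beats 22.

22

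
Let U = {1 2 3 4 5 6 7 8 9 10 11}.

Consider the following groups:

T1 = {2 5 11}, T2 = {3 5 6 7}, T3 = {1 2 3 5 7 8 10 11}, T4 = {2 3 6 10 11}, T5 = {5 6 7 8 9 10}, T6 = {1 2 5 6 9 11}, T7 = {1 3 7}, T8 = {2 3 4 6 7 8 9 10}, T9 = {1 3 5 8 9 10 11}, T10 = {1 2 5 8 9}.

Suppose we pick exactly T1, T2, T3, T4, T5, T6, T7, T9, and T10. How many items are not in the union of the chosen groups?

Union of T1, T2, T3, T4, T5, T6, T7, T9, T10 = {1, 2, 3, 5, 6, 7, 8, 9, 10, 11}.
Not covered: 4 — 1 item.

1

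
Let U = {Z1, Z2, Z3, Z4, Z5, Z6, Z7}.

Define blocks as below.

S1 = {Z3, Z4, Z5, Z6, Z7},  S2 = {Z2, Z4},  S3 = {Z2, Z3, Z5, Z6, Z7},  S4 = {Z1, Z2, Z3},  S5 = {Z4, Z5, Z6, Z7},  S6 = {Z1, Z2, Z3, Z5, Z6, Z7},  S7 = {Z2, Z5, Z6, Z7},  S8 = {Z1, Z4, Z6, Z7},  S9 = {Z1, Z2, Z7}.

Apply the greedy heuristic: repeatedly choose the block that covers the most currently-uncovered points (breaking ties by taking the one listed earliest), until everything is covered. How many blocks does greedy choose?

2

Greedy: pick S6 (covers 6 new) → pick S1 (covers 1 new). Total picks: 2.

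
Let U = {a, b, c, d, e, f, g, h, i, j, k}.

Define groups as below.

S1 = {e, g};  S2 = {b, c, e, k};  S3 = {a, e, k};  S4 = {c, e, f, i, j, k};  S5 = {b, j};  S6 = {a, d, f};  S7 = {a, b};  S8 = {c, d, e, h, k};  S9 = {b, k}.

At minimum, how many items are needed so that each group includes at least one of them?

3

Take T = {b, d, e}. Each listed group contains at least one of these, so T is a hitting set of size 3.
The groups S1, S6, S9 are pairwise disjoint, so any hitting set needs a separate item for each — at least 3. Hence 3 is optimal.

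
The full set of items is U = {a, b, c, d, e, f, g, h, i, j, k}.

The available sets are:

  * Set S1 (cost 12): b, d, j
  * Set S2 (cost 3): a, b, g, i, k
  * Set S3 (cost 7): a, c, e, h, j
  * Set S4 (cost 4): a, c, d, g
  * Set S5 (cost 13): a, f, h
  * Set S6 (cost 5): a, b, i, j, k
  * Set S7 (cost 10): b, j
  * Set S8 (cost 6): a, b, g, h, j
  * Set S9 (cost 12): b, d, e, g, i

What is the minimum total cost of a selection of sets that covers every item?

27

S2, S3, S4, S5 together cover every item (S2 ∪ S3 ∪ S4 ∪ S5 = {a, b, c, d, e, f, g, h, i, j, k}); total cost 3 + 7 + 4 + 13 = 27.
No covering selection has total cost below 27.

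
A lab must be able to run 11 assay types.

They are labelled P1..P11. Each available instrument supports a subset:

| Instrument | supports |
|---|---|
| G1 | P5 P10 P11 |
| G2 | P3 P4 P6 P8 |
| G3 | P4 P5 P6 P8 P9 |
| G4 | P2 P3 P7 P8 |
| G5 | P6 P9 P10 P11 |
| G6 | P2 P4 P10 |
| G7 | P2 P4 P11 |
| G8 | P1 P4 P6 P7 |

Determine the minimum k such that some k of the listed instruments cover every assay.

4

Take {G1, G3, G4, G8}. Their union is {P1, P2, P3, P4, P5, P6, P7, P8, P9, P10, P11}, which is all 11 assays.
Only G8 contains P1, so G8 is forced; the remaining 7 assays need at least 3 more instruments (each remaining instrument adds at most 3) — so at least 4 instruments are needed, and 4 is optimal.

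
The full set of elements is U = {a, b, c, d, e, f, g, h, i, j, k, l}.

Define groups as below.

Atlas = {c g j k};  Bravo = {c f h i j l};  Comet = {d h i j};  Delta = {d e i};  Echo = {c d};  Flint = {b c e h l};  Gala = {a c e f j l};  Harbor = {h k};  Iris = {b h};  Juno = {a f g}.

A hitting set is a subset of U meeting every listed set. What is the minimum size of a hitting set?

The 4 elements {d, f, g, h} hit every group.
No choice of 3 elements meets every group, so 4 is the minimum.

4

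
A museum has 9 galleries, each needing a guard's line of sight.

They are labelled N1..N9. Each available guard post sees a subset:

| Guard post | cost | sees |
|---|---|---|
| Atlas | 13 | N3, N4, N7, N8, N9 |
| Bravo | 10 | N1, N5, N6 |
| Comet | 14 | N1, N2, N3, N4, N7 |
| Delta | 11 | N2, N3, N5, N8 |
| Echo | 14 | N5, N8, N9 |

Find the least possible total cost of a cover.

34

Atlas, Bravo, Delta together cover every gallery (Atlas ∪ Bravo ∪ Delta = {N1, N2, N3, N4, N5, N6, N7, N8, N9}); total cost 13 + 10 + 11 = 34.
No covering selection has total cost below 34.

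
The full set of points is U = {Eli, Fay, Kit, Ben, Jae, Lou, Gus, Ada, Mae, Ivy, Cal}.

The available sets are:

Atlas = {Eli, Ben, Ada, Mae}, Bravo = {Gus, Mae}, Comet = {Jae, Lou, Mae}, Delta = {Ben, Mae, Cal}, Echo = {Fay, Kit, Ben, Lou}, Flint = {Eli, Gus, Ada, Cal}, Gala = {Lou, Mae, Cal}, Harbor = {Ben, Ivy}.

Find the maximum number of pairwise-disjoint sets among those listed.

Comet, Flint, Harbor are pairwise disjoint (Comet={Jae,Lou,Mae}; Flint={Eli,Gus,Ada,Cal}; Harbor={Ben,Ivy}).
Every remaining set overlaps one of these, and no 4 of the listed sets are pairwise disjoint, so 3 is the maximum.

3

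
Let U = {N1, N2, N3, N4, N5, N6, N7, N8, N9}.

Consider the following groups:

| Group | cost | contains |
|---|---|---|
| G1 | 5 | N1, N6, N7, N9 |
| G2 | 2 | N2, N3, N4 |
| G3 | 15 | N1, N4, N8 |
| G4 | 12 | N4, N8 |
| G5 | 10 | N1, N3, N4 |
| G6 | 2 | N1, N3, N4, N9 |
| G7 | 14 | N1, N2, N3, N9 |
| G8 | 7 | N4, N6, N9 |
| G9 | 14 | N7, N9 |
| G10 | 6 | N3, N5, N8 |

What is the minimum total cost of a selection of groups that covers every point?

G1, G2, G10 together cover every point (G1 ∪ G2 ∪ G10 = {N1, N2, N3, N4, N5, N6, N7, N8, N9}); total cost 5 + 2 + 6 = 13.
The greedy pick G6, G2, G1, G10 costs 15; no covering selection beats 13.

13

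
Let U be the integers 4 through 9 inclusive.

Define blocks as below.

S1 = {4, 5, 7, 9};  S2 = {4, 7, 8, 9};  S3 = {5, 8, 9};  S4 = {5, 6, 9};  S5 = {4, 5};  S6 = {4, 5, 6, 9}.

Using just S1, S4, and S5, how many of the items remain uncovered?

1

Union of S1, S4, S5 = {4, 5, 6, 7, 9}.
Not covered: 8 — 1 item.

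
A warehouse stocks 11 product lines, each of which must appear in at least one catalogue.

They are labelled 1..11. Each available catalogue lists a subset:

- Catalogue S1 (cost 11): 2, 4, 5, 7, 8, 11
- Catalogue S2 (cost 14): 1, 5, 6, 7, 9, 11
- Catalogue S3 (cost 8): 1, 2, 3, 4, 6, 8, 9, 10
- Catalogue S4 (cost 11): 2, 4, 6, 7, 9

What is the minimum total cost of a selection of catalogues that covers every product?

19

S1, S3 together cover every product (S1 ∪ S3 = {1, 2, 3, 4, 5, 6, 7, 8, 9, 10, 11}); total cost 11 + 8 = 19.
No covering selection has total cost below 19.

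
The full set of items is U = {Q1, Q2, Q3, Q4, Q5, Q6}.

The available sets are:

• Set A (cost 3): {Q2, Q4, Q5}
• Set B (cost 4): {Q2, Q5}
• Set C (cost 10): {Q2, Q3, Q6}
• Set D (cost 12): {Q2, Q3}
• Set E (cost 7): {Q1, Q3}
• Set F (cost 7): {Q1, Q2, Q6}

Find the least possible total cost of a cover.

A, E, F together cover every item (A ∪ E ∪ F = {Q1, Q2, Q3, Q4, Q5, Q6}); total cost 3 + 7 + 7 = 17.
No covering selection has total cost below 17.

17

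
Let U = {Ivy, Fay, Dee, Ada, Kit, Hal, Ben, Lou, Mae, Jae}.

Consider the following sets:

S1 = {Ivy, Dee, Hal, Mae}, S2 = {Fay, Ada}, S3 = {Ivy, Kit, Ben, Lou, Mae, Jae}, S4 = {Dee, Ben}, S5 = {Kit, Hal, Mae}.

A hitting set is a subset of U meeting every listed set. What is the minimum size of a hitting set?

Take H = {Ada, Hal, Ben}. Each listed set contains at least one of these, so H is a hitting set of size 3.
The sets S2, S4, S5 are pairwise disjoint, so any hitting set needs a separate element for each — at least 3. Hence 3 is optimal.

3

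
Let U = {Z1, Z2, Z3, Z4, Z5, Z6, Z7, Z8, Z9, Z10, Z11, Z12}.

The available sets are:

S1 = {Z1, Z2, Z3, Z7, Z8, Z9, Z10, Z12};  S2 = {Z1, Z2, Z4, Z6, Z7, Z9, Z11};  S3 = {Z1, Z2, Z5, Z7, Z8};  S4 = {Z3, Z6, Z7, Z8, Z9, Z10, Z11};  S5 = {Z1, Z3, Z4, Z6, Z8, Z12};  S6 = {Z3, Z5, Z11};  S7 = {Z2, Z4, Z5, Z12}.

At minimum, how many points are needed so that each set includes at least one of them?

2

Take H = {Z2, Z3}. Each listed set contains at least one of these, so H is a hitting set of size 2.
The sets S4, S7 are pairwise disjoint, so any hitting set needs a separate point for each — at least 2. Hence 2 is optimal.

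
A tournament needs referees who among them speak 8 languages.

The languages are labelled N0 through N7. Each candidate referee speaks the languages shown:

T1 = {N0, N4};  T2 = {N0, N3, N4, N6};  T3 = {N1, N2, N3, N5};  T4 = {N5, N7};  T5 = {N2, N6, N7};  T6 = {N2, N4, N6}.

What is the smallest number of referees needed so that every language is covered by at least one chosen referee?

3

T2 and T3 and T4 together: T2 ∪ T3 ∪ T4 = {N0, N1, N2, N3, N4, N5, N6, N7} — every language is covered.
Only T3 contains N1, so T3 is forced; the remaining 4 languages need at least 2 more referees (each remaining referee adds at most 3) — so at least 3 referees are needed, and 3 is optimal.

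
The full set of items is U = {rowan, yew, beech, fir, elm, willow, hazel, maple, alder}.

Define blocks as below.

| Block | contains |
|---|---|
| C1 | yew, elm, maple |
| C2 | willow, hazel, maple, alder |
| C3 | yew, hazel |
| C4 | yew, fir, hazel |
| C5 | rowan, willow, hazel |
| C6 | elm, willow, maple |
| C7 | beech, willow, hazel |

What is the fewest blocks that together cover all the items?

5

C1, C2, C4, C5, and C7 cover everything between them: the union {rowan, yew, beech, fir, elm, willow, hazel, maple, alder} is all of U.
No 4 of the 7 blocks cover everything (all 35 combinations miss at least one item), so 5 is optimal.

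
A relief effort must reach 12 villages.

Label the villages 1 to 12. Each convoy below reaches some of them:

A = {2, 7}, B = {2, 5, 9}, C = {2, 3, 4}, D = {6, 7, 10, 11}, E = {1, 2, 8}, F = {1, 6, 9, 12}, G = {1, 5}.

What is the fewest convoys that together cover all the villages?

B and C and D and E and F together: B ∪ C ∪ D ∪ E ∪ F = {1, 2, 3, 4, 5, 6, 7, 8, 9, 10, 11, 12} — every village is covered.
No 4 of the 7 convoys cover everything (all 35 combinations miss at least one village), so 5 is optimal.

5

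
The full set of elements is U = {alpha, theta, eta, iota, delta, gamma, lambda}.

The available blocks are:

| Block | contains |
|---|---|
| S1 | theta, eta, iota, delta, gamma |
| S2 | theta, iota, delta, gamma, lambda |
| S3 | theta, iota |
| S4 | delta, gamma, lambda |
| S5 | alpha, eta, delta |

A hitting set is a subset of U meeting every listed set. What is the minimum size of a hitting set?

The 2 elements {theta, delta} hit every block.
The blocks S3, S4 are pairwise disjoint, so any hitting set needs a separate element for each — at least 2. Hence 2 is optimal.

2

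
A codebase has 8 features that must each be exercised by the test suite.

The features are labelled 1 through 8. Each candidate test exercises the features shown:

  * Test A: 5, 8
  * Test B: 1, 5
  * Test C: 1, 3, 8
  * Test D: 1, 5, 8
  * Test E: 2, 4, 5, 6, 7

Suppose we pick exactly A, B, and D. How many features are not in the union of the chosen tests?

Union of A, B, D = {1, 5, 8}.
Not covered: 2, 3, 4, 6, 7 — 5 features.

5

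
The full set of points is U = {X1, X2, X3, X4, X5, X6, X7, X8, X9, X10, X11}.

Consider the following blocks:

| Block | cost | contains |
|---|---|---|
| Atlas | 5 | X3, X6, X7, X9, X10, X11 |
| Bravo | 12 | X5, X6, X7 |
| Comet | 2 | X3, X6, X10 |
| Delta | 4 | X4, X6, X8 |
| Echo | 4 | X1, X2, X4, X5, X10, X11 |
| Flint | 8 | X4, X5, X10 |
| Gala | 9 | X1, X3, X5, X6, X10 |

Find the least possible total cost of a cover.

13

Atlas, Delta, Echo together cover every point (Atlas ∪ Delta ∪ Echo = {X1, X2, X3, X4, X5, X6, X7, X8, X9, X10, X11}); total cost 5 + 4 + 4 = 13.
The greedy pick Comet, Echo, Atlas, Delta costs 15; no covering selection beats 13.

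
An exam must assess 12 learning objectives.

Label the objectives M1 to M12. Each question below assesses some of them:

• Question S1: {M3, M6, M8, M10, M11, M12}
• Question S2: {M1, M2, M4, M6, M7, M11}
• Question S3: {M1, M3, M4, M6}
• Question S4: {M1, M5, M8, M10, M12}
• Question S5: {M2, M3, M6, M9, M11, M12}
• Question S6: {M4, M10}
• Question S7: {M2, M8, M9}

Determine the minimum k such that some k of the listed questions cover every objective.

3

S2 and S4 and S5 together: S2 ∪ S4 ∪ S5 = {M1, M2, M3, M4, M5, M6, M7, M8, M9, M10, M11, M12} — every objective is covered.
Only S4 contains M5, so S4 is forced; the remaining 7 objectives need at least 2 more questions (each remaining question adds at most 5) — so at least 3 questions are needed, and 3 is optimal.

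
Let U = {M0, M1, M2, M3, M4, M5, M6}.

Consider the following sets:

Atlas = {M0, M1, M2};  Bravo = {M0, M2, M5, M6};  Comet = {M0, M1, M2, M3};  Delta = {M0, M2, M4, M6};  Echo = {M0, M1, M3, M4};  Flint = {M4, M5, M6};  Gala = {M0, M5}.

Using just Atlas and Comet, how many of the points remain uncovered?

3

Union of Atlas, Comet = {M0, M1, M2, M3}.
Not covered: M4, M5, M6 — 3 points.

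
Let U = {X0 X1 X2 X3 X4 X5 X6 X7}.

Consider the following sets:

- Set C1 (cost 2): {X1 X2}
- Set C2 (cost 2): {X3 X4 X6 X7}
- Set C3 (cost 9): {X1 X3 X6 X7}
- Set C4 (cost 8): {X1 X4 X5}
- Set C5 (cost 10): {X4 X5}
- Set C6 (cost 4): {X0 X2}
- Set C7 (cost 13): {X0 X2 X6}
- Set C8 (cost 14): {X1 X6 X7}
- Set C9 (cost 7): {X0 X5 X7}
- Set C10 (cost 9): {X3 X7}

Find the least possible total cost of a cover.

11

C1, C2, C9 together cover every element (C1 ∪ C2 ∪ C9 = {X0, X1, X2, X3, X4, X5, X6, X7}); total cost 2 + 2 + 7 = 11.
No covering selection has total cost below 11.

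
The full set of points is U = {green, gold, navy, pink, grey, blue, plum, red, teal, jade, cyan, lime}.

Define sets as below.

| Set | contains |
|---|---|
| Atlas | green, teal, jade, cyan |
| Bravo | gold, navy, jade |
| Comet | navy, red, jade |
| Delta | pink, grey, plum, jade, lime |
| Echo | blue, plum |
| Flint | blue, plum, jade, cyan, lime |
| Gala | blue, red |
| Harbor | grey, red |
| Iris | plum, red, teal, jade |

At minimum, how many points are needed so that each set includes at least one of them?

H = {grey, blue, jade} meets every set (each contains at least one member of H), and |H| = 3.
The sets Bravo, Echo, Harbor are pairwise disjoint, so any hitting set needs a separate point for each — at least 3. Hence 3 is optimal.

3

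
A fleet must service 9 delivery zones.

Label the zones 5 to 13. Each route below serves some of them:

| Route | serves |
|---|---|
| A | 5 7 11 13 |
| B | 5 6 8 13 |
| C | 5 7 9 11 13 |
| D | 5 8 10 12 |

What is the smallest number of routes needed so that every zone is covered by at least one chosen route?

B and C and D together: B ∪ C ∪ D = {5, 6, 7, 8, 9, 10, 11, 12, 13} — every zone is covered.
Only B contains 6, so B is forced; the remaining 5 zones need at least 2 more routes (each remaining route adds at most 3) — so at least 3 routes are needed, and 3 is optimal.

3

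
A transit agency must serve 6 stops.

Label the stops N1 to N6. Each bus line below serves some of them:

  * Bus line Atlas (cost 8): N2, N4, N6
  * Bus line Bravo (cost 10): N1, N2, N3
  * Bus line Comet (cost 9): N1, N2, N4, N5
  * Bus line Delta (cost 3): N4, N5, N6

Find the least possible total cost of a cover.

Bravo, Delta together cover every stop (Bravo ∪ Delta = {N1, N2, N3, N4, N5, N6}); total cost 10 + 3 = 13.
No covering selection has total cost below 13.

13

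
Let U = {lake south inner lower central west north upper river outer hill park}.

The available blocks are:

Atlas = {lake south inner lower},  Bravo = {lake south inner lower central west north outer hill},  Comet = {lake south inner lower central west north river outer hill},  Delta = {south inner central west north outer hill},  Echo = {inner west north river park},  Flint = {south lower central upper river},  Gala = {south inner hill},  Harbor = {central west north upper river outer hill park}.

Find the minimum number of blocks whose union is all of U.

2

Bravo and Harbor cover everything between them: the union {lake, south, inner, lower, central, west, north, upper, river, outer, hill, park} is all of U.
No single block has all 12 elements (the largest, Comet, has 10), so 2 is optimal.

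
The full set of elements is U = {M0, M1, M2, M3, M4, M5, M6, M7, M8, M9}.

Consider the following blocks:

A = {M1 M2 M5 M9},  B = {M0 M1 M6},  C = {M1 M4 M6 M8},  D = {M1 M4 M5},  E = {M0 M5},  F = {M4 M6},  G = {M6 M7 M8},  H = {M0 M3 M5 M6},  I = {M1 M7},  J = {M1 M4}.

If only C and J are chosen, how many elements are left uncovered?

6

Union of C, J = {M1, M4, M6, M8}.
Not covered: M0, M2, M3, M5, M7, M9 — 6 elements.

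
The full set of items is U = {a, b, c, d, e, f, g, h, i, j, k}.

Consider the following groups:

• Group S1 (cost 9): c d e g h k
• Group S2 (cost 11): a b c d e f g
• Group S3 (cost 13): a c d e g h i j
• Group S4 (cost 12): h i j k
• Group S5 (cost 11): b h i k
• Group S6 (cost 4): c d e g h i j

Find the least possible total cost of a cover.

S2, S4 together cover every item (S2 ∪ S4 = {a, b, c, d, e, f, g, h, i, j, k}); total cost 11 + 12 = 23.
The greedy pick S6, S2, S1 costs 24; no covering selection beats 23.

23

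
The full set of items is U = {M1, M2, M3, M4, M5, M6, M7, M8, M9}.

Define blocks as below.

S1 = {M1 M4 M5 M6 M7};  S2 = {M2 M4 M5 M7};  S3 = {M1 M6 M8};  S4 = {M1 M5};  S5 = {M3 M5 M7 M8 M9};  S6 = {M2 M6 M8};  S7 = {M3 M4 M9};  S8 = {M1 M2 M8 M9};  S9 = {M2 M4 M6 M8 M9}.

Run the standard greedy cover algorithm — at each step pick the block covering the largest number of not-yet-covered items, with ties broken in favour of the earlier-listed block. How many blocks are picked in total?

3

Greedy: pick S1 (covers 5 new) → pick S5 (covers 3 new) → pick S2 (covers 1 new). Total picks: 3.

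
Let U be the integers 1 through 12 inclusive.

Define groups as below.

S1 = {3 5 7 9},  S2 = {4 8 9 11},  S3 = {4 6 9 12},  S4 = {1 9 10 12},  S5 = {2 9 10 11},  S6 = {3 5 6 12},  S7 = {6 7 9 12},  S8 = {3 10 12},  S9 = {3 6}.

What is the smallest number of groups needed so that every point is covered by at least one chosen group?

Take {S2, S4, S5, S6, S7}. Their union is {1, 2, 3, 4, 5, 6, 7, 8, 9, 10, 11, 12}, which is all 12 points.
No 4 of the 9 groups cover everything (all 126 combinations miss at least one point), so 5 is optimal.

5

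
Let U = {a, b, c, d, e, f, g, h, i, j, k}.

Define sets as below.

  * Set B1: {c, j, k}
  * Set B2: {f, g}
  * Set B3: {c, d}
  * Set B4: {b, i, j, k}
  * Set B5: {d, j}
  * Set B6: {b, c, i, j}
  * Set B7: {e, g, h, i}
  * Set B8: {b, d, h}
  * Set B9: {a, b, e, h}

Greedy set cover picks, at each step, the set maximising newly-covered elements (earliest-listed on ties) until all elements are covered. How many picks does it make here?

5

Greedy: pick B4 (covers 4 new) → pick B7 (covers 3 new) → pick B3 (covers 2 new) → pick B2 (covers 1 new) → pick B9 (covers 1 new). Total picks: 5.
(The true minimum cover uses only 4 sets, so greedy is not optimal here.)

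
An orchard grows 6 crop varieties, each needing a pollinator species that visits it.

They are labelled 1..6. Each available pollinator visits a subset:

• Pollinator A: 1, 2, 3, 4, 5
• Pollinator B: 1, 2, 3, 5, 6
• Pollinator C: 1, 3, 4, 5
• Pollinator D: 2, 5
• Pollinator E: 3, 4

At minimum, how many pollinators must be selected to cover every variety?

Take {B, C}. Their union is {1, 2, 3, 4, 5, 6}, which is all 6 varieties.
No single pollinator has all 6 varieties (the largest, A, has 5), so 2 is optimal.

2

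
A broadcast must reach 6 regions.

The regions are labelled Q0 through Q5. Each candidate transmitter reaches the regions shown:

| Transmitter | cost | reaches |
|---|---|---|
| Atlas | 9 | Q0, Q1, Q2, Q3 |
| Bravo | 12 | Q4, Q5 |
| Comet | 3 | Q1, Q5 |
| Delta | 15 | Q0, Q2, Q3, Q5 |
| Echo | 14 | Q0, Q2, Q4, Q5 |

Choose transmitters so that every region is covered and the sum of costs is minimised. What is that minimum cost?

21

Atlas, Bravo together cover every region (Atlas ∪ Bravo = {Q0, Q1, Q2, Q3, Q4, Q5}); total cost 9 + 12 = 21.
The greedy pick Comet, Atlas, Bravo costs 24; no covering selection beats 21.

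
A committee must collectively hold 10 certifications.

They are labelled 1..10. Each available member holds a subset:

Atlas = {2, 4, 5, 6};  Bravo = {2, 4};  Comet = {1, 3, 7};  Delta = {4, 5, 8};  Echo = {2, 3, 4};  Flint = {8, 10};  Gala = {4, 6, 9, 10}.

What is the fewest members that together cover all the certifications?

Take {Atlas, Comet, Delta, Gala}. Their union is {1, 2, 3, 4, 5, 6, 7, 8, 9, 10}, which is all 10 certifications.
No 3 of the 7 members cover everything (all 35 combinations miss at least one certification), so 4 is optimal.

4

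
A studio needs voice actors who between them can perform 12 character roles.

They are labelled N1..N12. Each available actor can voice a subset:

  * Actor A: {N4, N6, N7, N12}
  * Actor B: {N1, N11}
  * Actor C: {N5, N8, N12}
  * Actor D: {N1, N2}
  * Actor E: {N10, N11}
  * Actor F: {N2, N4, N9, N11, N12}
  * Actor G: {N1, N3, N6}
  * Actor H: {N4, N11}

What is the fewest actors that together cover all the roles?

5

A and C and E and F and G together: A ∪ C ∪ E ∪ F ∪ G = {N1, N2, N3, N4, N5, N6, N7, N8, N9, N10, N11, N12} — every role is covered.
No 4 of the 8 actors cover everything (all 70 combinations miss at least one role), so 5 is optimal.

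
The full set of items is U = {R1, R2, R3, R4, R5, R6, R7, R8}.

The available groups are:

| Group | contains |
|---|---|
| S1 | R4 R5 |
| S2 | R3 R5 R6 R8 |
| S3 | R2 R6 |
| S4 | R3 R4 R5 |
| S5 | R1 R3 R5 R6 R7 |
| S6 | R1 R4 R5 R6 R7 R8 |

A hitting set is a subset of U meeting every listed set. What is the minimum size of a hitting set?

H = {R2, R5} meets every group (each contains at least one member of H), and |H| = 2.
The groups S3, S4 are pairwise disjoint, so any hitting set needs a separate item for each — at least 2. Hence 2 is optimal.

2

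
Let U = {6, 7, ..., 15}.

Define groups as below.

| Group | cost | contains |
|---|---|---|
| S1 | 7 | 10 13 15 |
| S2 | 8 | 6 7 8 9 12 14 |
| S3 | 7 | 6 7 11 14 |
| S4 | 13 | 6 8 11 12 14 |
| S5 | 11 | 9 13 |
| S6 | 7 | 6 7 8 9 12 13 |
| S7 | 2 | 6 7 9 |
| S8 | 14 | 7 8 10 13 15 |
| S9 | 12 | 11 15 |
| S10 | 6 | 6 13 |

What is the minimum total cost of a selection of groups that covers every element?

S1, S3, S6 together cover every element (S1 ∪ S3 ∪ S6 = {6, 7, 8, 9, 10, 11, 12, 13, 14, 15}); total cost 7 + 7 + 7 = 21.
The greedy pick S7, S1, S2, S3 costs 24; no covering selection beats 21.

21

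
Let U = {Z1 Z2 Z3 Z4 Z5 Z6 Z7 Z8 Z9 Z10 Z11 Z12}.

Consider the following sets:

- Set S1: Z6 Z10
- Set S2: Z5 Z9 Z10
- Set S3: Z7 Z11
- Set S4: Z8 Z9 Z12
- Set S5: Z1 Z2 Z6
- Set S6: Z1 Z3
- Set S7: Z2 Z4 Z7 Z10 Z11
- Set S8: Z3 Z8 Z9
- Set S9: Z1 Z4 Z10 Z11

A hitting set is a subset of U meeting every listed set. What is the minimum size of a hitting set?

4

H = {Z1, Z7, Z8, Z10} meets every set (each contains at least one member of H), and |H| = 4.
The sets S1, S3, S4, S6 are pairwise disjoint, so any hitting set needs a separate item for each — at least 4. Hence 4 is optimal.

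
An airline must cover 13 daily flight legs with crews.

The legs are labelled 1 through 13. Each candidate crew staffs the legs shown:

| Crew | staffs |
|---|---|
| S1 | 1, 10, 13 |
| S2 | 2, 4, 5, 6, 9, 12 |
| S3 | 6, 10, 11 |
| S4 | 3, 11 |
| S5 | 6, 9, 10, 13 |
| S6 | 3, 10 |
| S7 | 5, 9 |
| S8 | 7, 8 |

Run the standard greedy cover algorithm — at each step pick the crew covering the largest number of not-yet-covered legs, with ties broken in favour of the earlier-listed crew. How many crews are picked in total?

4

Greedy: pick S2 (covers 6 new) → pick S1 (covers 3 new) → pick S4 (covers 2 new) → pick S8 (covers 2 new). Total picks: 4.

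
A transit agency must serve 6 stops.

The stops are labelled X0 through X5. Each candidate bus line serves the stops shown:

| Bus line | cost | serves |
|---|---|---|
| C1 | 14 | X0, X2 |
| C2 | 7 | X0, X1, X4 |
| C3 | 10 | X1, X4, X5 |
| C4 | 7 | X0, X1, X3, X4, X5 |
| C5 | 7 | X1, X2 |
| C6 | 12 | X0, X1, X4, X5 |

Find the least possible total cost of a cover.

C4, C5 together cover every stop (C4 ∪ C5 = {X0, X1, X2, X3, X4, X5}); total cost 7 + 7 = 14.
No covering selection has total cost below 14.

14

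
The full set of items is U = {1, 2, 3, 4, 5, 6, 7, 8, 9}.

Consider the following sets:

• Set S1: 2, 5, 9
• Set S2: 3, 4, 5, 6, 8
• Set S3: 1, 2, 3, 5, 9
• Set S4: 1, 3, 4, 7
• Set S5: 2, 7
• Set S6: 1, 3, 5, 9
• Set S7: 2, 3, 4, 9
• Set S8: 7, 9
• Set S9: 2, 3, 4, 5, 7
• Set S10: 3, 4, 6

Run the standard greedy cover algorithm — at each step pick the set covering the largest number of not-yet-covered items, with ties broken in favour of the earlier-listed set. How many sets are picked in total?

Greedy: pick S2 (covers 5 new) → pick S3 (covers 3 new) → pick S4 (covers 1 new). Total picks: 3.

3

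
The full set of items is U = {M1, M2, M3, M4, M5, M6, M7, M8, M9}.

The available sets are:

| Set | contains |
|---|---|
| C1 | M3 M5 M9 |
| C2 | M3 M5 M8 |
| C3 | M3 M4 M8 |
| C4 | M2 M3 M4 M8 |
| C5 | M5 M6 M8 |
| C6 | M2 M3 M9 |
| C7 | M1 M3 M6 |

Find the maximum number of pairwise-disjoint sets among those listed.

C5, C6 are pairwise disjoint (C5={M5,M6,M8}; C6={M2,M3,M9}).
Every remaining set overlaps one of these, and no 3 of the listed sets are pairwise disjoint, so 2 is the maximum.

2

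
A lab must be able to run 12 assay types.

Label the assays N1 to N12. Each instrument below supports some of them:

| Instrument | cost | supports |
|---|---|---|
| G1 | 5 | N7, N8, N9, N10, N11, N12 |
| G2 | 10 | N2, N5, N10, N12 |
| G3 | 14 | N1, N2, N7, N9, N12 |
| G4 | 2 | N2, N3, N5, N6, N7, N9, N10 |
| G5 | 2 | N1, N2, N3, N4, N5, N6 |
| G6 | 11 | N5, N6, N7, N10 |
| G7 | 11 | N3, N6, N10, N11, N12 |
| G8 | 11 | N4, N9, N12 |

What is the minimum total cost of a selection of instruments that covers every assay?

7

G1, G5 together cover every assay (G1 ∪ G5 = {N1, N2, N3, N4, N5, N6, N7, N8, N9, N10, N11, N12}); total cost 5 + 2 = 7.
The greedy pick G4, G5, G1 costs 9; no covering selection beats 7.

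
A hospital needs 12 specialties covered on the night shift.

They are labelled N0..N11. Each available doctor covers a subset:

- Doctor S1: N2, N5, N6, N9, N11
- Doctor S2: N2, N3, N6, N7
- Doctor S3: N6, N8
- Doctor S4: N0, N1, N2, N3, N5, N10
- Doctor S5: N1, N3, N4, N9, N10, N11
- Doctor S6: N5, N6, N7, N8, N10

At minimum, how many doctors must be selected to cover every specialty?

Take {S4, S5, S6}. Their union is {N0, N1, N2, N3, N4, N5, N6, N7, N8, N9, N10, N11}, which is all 12 specialties.
Only S4 contains N0, so S4 is forced; the remaining 6 specialties need at least 2 more doctors (each remaining doctor adds at most 3) — so at least 3 doctors are needed, and 3 is optimal.

3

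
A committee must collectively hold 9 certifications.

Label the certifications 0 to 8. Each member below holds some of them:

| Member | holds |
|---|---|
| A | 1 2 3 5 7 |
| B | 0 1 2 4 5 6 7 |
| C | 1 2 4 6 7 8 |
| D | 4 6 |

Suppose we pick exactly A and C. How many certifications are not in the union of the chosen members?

Union of A, C = {1, 2, 3, 4, 5, 6, 7, 8}.
Not covered: 0 — 1 certification.

1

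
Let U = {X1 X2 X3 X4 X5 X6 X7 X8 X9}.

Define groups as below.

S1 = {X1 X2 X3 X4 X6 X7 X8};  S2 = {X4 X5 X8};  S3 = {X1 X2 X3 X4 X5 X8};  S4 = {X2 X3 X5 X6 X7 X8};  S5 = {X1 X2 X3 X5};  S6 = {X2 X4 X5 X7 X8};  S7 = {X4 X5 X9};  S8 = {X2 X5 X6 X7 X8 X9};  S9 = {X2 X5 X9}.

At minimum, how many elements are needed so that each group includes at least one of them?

2

H = {X5, X6} meets every group (each contains at least one member of H), and |H| = 2.
No single element lies in every group, so at least 2 are needed and 2 is optimal.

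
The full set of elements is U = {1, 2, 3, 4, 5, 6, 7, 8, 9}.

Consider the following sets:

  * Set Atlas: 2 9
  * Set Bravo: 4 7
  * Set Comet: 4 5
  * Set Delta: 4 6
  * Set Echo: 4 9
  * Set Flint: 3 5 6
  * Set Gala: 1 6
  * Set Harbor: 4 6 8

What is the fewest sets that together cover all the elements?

5

Take {Atlas, Bravo, Flint, Gala, Harbor}. Their union is {1, 2, 3, 4, 5, 6, 7, 8, 9}, which is all 9 elements.
Only Gala contains 1, so Gala is forced; the remaining 7 elements need at least 4 more sets (each remaining set adds at most 2) — so at least 5 sets are needed, and 5 is optimal.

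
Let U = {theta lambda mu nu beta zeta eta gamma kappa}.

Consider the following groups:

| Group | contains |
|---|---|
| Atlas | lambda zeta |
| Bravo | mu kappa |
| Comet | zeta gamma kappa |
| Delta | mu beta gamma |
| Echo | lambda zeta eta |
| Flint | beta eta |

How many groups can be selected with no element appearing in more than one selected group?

3

Atlas, Bravo, Flint are pairwise disjoint (Atlas={lambda,zeta}; Bravo={mu,kappa}; Flint={beta,eta}).
Every remaining group overlaps one of these, and no 4 of the listed groups are pairwise disjoint, so 3 is the maximum.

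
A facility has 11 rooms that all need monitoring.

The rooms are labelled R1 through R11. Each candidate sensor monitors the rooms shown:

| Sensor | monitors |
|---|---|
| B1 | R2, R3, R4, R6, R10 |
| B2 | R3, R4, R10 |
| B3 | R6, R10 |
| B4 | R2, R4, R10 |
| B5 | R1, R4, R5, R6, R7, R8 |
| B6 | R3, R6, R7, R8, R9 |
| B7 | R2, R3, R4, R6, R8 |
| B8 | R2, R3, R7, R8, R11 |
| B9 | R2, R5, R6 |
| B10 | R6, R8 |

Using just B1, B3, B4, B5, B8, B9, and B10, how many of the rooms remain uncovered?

1

Union of B1, B3, B4, B5, B8, B9, B10 = {R1, R2, R3, R4, R5, R6, R7, R8, R10, R11}.
Not covered: R9 — 1 room.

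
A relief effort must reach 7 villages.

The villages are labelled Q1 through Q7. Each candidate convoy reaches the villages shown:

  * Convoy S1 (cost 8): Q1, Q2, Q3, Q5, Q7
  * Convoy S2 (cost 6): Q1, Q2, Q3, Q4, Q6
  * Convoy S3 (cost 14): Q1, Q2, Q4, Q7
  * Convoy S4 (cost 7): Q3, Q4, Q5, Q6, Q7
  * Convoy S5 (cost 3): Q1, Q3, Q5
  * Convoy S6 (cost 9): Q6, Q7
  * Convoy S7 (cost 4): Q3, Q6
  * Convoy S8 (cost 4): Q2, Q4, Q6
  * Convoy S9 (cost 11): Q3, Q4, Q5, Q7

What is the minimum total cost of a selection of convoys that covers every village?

12

S1, S8 together cover every village (S1 ∪ S8 = {Q1, Q2, Q3, Q4, Q5, Q6, Q7}); total cost 8 + 4 = 12.
The greedy pick S5, S8, S4 costs 14; no covering selection beats 12.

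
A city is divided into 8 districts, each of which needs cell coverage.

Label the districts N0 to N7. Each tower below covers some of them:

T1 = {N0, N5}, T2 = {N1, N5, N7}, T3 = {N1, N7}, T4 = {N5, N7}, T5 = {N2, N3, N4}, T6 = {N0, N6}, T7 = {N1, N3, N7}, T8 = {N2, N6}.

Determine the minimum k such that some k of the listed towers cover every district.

3

T2 and T5 and T6 together: T2 ∪ T5 ∪ T6 = {N0, N1, N2, N3, N4, N5, N6, N7} — every district is covered.
Each tower has at most 3 districts, and 2·3 = 6 < 8 — so at least 3 towers are needed, and 3 is optimal.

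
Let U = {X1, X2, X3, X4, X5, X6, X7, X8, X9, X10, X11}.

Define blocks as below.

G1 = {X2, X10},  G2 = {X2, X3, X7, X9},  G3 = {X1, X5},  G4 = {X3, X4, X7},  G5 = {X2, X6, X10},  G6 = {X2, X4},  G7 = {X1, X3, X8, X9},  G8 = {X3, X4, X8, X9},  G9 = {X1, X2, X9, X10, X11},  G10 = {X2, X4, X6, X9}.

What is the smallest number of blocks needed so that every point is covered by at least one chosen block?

5

Take {G3, G4, G5, G7, G9}. Their union is {X1, X2, X3, X4, X5, X6, X7, X8, X9, X10, X11}, which is all 11 points.
No 4 of the 10 blocks cover everything (all 210 combinations miss at least one point), so 5 is optimal.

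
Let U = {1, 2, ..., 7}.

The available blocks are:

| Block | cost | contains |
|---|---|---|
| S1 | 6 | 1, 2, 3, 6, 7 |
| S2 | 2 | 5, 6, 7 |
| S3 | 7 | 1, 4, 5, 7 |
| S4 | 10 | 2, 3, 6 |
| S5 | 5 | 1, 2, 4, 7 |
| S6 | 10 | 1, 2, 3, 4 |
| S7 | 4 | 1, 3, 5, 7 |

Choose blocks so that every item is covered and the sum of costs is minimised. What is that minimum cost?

11

S2, S5, S7 together cover every item (S2 ∪ S5 ∪ S7 = {1, 2, 3, 4, 5, 6, 7}); total cost 2 + 5 + 4 = 11.
No covering selection has total cost below 11.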